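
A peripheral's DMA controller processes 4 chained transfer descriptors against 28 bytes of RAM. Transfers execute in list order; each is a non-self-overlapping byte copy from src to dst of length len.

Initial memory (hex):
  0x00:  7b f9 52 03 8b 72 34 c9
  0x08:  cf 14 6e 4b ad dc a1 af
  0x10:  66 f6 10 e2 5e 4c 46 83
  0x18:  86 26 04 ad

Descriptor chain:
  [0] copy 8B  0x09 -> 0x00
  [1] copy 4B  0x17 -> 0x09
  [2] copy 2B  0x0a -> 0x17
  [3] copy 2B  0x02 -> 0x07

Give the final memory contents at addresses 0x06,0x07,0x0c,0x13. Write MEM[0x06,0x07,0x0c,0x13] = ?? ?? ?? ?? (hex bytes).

MEM[0x06,0x07,0x0c,0x13] = af 4b 04 e2

#0 dst[0x00+8] := {0x14,0x6e,0x4b,0xad,0xdc,0xa1,0xaf,0x66}
#1 dst[0x09+4] := {0x83,0x86,0x26,0x04}
#2 dst[0x17+2] := {0x86,0x26}
#3 dst[0x07+2] := {0x4b,0xad}
query mem[0x06]=0xaf, mem[0x07]=0x4b, mem[0x0c]=0x04, mem[0x13]=0xe2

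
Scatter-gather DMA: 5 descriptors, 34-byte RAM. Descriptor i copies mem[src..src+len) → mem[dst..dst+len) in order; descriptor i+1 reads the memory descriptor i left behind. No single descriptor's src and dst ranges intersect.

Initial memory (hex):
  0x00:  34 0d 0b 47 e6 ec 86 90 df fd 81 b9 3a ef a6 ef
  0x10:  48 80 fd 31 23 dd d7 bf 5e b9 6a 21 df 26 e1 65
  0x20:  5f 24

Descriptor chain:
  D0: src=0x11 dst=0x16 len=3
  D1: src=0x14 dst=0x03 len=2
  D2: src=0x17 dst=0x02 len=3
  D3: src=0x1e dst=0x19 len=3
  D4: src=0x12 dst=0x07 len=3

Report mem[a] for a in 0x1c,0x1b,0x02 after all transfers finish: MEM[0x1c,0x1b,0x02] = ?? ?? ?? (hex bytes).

[0] 0x11->0x16 len=3 : 80 fd 31
[1] 0x14->0x03 len=2 : 23 dd
[2] 0x17->0x02 len=3 : fd 31 b9
[3] 0x1e->0x19 len=3 : e1 65 5f
[4] 0x12->0x07 len=3 : fd 31 23
query mem[0x1c]=0xdf, mem[0x1b]=0x5f, mem[0x02]=0xfd

MEM[0x1c,0x1b,0x02] = df 5f fd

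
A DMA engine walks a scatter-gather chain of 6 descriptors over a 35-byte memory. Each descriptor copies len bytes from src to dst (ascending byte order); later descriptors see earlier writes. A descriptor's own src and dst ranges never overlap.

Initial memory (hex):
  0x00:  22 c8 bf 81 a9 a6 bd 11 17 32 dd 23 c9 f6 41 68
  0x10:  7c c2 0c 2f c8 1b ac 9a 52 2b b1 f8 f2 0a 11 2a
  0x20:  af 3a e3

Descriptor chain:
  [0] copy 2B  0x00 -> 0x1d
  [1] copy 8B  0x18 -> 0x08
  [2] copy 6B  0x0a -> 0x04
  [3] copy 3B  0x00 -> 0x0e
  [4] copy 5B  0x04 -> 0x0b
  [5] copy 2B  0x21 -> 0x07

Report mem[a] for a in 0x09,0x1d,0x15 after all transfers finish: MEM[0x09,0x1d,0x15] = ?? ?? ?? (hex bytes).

D0: mem[0x1d..0x1e] <- [22 c8]
D1: mem[0x08..0x0f] <- [52 2b b1 f8 f2 22 c8 2a]
D2: mem[0x04..0x09] <- [b1 f8 f2 22 c8 2a]
D3: mem[0x0e..0x10] <- [22 c8 bf]
D4: mem[0x0b..0x0f] <- [b1 f8 f2 22 c8]
D5: mem[0x07..0x08] <- [3a e3]
query mem[0x09]=0x2a, mem[0x1d]=0x22, mem[0x15]=0x1b

MEM[0x09,0x1d,0x15] = 2a 22 1b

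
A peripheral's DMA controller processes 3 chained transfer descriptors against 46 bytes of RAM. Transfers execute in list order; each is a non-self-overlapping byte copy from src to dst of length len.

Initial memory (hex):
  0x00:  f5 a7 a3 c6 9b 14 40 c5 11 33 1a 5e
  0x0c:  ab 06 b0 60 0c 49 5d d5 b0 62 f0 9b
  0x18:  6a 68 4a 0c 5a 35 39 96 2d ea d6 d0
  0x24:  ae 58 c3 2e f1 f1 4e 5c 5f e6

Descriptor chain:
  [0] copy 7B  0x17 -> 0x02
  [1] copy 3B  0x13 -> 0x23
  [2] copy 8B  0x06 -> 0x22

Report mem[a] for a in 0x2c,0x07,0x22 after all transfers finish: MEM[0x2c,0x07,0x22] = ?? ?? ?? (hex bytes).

  after D0: wrote 7B at 0x02 = 9b6a684a0c5a35
  after D1: wrote 3B at 0x23 = d5b062
  after D2: wrote 8B at 0x22 = 0c5a35331a5eab06
query mem[0x2c]=0x5f, mem[0x07]=0x5a, mem[0x22]=0x0c

MEM[0x2c,0x07,0x22] = 5f 5a 0c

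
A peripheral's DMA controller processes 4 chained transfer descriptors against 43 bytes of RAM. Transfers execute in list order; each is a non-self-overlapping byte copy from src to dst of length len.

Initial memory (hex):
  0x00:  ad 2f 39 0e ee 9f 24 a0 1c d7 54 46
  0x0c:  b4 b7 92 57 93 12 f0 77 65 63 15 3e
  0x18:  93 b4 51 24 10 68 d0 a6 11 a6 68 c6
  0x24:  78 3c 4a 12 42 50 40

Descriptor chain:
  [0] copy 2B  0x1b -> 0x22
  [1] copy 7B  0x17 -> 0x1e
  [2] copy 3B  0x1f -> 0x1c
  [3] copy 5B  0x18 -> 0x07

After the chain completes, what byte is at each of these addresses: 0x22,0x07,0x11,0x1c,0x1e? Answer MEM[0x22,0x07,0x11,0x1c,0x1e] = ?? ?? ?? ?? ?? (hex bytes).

MEM[0x22,0x07,0x11,0x1c,0x1e] = 24 93 12 93 51

#0 dst[0x22+2] := {0x24,0x10}
#1 dst[0x1e+7] := {0x3e,0x93,0xb4,0x51,0x24,0x10,0x68}
#2 dst[0x1c+3] := {0x93,0xb4,0x51}
#3 dst[0x07+5] := {0x93,0xb4,0x51,0x24,0x93}
query mem[0x22]=0x24, mem[0x07]=0x93, mem[0x11]=0x12, mem[0x1c]=0x93, mem[0x1e]=0x51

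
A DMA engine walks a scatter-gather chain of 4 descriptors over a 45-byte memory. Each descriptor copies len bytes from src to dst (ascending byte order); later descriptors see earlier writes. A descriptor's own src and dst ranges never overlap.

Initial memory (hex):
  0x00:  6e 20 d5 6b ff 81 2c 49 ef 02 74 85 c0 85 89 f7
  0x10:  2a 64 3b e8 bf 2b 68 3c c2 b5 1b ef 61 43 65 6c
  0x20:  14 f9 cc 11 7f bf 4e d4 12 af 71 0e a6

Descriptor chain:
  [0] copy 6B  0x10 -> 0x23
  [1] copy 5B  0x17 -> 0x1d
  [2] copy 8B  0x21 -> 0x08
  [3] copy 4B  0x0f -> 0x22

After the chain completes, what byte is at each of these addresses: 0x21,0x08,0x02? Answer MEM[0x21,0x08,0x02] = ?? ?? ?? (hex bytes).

#0 dst[0x23+6] := {0x2a,0x64,0x3b,0xe8,0xbf,0x2b}
#1 dst[0x1d+5] := {0x3c,0xc2,0xb5,0x1b,0xef}
#2 dst[0x08+8] := {0xef,0xcc,0x2a,0x64,0x3b,0xe8,0xbf,0x2b}
#3 dst[0x22+4] := {0x2b,0x2a,0x64,0x3b}
query mem[0x21]=0xef, mem[0x08]=0xef, mem[0x02]=0xd5

MEM[0x21,0x08,0x02] = ef ef d5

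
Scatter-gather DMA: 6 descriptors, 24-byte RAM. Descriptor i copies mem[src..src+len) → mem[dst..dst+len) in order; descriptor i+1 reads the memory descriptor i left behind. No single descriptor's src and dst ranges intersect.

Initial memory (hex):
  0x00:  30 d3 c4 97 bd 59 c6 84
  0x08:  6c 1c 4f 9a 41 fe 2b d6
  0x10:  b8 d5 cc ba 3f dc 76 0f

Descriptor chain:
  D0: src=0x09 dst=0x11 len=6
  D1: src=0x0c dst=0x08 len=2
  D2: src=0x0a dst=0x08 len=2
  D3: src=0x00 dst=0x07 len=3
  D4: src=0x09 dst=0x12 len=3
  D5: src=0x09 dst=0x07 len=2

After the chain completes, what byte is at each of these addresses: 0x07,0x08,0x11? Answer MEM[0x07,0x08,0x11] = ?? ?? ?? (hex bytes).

[0] 0x09->0x11 len=6 : 1c 4f 9a 41 fe 2b
[1] 0x0c->0x08 len=2 : 41 fe
[2] 0x0a->0x08 len=2 : 4f 9a
[3] 0x00->0x07 len=3 : 30 d3 c4
[4] 0x09->0x12 len=3 : c4 4f 9a
[5] 0x09->0x07 len=2 : c4 4f
query mem[0x07]=0xc4, mem[0x08]=0x4f, mem[0x11]=0x1c

MEM[0x07,0x08,0x11] = c4 4f 1c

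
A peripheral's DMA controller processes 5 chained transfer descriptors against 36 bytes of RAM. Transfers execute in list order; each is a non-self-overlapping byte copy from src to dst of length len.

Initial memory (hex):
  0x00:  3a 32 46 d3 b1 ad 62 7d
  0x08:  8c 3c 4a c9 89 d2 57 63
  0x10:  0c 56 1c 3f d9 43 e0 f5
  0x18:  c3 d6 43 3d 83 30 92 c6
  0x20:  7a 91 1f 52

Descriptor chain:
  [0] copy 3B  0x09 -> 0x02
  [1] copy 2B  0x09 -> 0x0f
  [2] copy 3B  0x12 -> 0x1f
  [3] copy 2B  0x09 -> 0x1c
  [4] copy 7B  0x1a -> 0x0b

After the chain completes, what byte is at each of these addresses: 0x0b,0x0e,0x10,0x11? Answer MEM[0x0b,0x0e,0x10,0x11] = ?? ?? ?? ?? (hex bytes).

[0] 0x09->0x02 len=3 : 3c 4a c9
[1] 0x09->0x0f len=2 : 3c 4a
[2] 0x12->0x1f len=3 : 1c 3f d9
[3] 0x09->0x1c len=2 : 3c 4a
[4] 0x1a->0x0b len=7 : 43 3d 3c 4a 92 1c 3f
query mem[0x0b]=0x43, mem[0x0e]=0x4a, mem[0x10]=0x1c, mem[0x11]=0x3f

MEM[0x0b,0x0e,0x10,0x11] = 43 4a 1c 3f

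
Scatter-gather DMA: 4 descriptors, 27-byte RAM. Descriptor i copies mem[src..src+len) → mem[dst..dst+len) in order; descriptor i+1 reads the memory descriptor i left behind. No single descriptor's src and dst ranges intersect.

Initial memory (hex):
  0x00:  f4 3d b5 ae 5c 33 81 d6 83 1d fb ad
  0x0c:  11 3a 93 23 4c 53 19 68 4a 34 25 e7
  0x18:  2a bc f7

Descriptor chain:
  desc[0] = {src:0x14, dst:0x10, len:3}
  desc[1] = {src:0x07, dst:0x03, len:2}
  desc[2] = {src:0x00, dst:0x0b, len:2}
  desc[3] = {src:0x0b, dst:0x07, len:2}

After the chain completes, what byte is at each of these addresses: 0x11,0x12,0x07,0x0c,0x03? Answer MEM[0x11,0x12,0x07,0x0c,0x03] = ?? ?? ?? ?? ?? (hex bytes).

#0 dst[0x10+3] := {0x4a,0x34,0x25}
#1 dst[0x03+2] := {0xd6,0x83}
#2 dst[0x0b+2] := {0xf4,0x3d}
#3 dst[0x07+2] := {0xf4,0x3d}
query mem[0x11]=0x34, mem[0x12]=0x25, mem[0x07]=0xf4, mem[0x0c]=0x3d, mem[0x03]=0xd6

MEM[0x11,0x12,0x07,0x0c,0x03] = 34 25 f4 3d d6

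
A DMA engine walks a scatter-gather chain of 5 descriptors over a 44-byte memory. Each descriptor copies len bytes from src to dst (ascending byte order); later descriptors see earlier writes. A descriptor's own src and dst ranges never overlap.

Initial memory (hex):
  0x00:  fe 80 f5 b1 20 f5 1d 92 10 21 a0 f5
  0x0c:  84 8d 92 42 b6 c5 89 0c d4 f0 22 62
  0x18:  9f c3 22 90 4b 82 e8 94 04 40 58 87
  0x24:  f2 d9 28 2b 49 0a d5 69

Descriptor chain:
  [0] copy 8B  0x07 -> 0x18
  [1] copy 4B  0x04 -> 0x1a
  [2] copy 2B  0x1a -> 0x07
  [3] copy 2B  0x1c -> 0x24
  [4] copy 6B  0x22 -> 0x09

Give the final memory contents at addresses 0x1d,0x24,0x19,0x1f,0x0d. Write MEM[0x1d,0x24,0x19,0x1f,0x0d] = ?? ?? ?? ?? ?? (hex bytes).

  after D0: wrote 8B at 0x18 = 921021a0f5848d92
  after D1: wrote 4B at 0x1a = 20f51d92
  after D2: wrote 2B at 0x07 = 20f5
  after D3: wrote 2B at 0x24 = 1d92
  after D4: wrote 6B at 0x09 = 58871d92282b
query mem[0x1d]=0x92, mem[0x24]=0x1d, mem[0x19]=0x10, mem[0x1f]=0x92, mem[0x0d]=0x28

MEM[0x1d,0x24,0x19,0x1f,0x0d] = 92 1d 10 92 28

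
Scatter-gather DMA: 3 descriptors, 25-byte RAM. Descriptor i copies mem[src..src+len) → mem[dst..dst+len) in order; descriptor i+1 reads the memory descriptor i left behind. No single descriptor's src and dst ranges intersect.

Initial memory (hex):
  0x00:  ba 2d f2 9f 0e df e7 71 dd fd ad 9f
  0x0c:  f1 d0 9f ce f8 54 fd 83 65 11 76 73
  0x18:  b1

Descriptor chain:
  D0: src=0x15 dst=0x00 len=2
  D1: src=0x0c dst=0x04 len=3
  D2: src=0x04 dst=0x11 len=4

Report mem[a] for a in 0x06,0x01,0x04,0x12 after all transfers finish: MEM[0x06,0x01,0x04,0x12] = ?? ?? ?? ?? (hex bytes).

MEM[0x06,0x01,0x04,0x12] = 9f 76 f1 d0

D0: mem[0x00..0x01] <- [11 76]
D1: mem[0x04..0x06] <- [f1 d0 9f]
D2: mem[0x11..0x14] <- [f1 d0 9f 71]
query mem[0x06]=0x9f, mem[0x01]=0x76, mem[0x04]=0xf1, mem[0x12]=0xd0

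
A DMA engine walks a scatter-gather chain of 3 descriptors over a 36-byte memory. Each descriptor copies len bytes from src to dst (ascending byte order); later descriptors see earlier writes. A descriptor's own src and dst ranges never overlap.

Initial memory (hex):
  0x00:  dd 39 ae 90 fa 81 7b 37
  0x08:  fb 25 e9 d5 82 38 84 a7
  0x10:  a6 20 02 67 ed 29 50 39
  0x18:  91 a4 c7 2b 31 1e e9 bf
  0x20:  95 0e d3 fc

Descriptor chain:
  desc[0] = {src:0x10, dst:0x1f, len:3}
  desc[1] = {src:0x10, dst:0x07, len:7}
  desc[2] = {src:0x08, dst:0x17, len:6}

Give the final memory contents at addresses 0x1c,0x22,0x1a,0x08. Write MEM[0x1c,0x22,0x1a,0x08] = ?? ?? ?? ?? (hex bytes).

[0] 0x10->0x1f len=3 : a6 20 02
[1] 0x10->0x07 len=7 : a6 20 02 67 ed 29 50
[2] 0x08->0x17 len=6 : 20 02 67 ed 29 50
query mem[0x1c]=0x50, mem[0x22]=0xd3, mem[0x1a]=0xed, mem[0x08]=0x20

MEM[0x1c,0x22,0x1a,0x08] = 50 d3 ed 20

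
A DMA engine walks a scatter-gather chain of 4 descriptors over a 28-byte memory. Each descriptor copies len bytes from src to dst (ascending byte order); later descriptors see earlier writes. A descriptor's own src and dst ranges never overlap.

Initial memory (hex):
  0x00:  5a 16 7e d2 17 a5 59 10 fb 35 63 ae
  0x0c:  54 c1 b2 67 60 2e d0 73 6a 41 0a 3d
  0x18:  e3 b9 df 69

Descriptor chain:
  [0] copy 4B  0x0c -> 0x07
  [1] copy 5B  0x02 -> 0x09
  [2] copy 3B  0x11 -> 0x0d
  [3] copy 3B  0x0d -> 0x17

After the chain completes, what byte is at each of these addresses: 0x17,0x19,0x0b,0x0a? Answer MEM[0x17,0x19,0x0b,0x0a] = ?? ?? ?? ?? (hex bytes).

  after D0: wrote 4B at 0x07 = 54c1b267
  after D1: wrote 5B at 0x09 = 7ed217a559
  after D2: wrote 3B at 0x0d = 2ed073
  after D3: wrote 3B at 0x17 = 2ed073
query mem[0x17]=0x2e, mem[0x19]=0x73, mem[0x0b]=0x17, mem[0x0a]=0xd2

MEM[0x17,0x19,0x0b,0x0a] = 2e 73 17 d2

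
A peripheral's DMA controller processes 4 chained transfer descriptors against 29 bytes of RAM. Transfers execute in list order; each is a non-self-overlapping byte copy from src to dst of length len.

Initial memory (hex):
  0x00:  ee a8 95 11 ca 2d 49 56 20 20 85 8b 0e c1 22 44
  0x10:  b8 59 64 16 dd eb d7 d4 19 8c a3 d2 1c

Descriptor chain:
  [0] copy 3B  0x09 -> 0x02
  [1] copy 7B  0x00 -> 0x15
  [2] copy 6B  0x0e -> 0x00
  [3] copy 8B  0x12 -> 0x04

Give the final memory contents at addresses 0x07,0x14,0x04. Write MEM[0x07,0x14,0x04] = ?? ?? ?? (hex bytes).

MEM[0x07,0x14,0x04] = ee dd 64

#0 dst[0x02+3] := {0x20,0x85,0x8b}
#1 dst[0x15+7] := {0xee,0xa8,0x20,0x85,0x8b,0x2d,0x49}
#2 dst[0x00+6] := {0x22,0x44,0xb8,0x59,0x64,0x16}
#3 dst[0x04+8] := {0x64,0x16,0xdd,0xee,0xa8,0x20,0x85,0x8b}
query mem[0x07]=0xee, mem[0x14]=0xdd, mem[0x04]=0x64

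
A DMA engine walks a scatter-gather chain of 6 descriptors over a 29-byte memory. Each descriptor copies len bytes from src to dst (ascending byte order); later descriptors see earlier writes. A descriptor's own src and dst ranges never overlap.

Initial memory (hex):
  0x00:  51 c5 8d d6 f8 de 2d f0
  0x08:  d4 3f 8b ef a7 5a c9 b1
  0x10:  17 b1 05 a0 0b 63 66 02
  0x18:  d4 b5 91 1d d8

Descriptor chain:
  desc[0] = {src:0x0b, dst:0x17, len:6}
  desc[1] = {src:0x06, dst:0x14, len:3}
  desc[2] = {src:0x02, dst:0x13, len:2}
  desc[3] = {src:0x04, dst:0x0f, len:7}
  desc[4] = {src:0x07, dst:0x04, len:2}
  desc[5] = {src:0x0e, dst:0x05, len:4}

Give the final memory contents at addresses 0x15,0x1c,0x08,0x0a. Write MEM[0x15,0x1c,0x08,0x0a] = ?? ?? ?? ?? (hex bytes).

#0 dst[0x17+6] := {0xef,0xa7,0x5a,0xc9,0xb1,0x17}
#1 dst[0x14+3] := {0x2d,0xf0,0xd4}
#2 dst[0x13+2] := {0x8d,0xd6}
#3 dst[0x0f+7] := {0xf8,0xde,0x2d,0xf0,0xd4,0x3f,0x8b}
#4 dst[0x04+2] := {0xf0,0xd4}
#5 dst[0x05+4] := {0xc9,0xf8,0xde,0x2d}
query mem[0x15]=0x8b, mem[0x1c]=0x17, mem[0x08]=0x2d, mem[0x0a]=0x8b

MEM[0x15,0x1c,0x08,0x0a] = 8b 17 2d 8b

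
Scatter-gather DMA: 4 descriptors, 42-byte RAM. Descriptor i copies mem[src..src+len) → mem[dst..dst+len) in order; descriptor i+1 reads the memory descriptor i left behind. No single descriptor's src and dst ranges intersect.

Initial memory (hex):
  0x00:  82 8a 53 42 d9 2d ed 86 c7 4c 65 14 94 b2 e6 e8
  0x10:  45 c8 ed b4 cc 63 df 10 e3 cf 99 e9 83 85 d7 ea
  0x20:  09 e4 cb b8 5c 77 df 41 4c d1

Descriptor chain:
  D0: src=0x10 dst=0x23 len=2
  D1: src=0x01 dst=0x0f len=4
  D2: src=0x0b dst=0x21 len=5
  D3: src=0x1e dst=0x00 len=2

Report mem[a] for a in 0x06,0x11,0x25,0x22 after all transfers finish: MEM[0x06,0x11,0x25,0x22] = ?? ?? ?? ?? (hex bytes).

MEM[0x06,0x11,0x25,0x22] = ed 42 8a 94

D0: mem[0x23..0x24] <- [45 c8]
D1: mem[0x0f..0x12] <- [8a 53 42 d9]
D2: mem[0x21..0x25] <- [14 94 b2 e6 8a]
D3: mem[0x00..0x01] <- [d7 ea]
query mem[0x06]=0xed, mem[0x11]=0x42, mem[0x25]=0x8a, mem[0x22]=0x94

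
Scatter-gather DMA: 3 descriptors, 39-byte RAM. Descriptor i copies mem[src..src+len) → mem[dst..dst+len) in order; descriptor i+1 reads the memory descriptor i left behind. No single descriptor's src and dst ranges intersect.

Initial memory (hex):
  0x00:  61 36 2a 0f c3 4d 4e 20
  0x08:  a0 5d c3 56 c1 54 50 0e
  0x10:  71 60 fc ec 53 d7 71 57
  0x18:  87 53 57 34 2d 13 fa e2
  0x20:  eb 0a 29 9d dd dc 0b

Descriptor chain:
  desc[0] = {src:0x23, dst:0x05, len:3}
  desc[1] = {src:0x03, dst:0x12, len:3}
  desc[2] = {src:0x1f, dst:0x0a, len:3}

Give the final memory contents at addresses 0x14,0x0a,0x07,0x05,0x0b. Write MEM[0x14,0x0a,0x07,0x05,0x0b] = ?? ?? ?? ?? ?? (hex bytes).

[0] 0x23->0x05 len=3 : 9d dd dc
[1] 0x03->0x12 len=3 : 0f c3 9d
[2] 0x1f->0x0a len=3 : e2 eb 0a
query mem[0x14]=0x9d, mem[0x0a]=0xe2, mem[0x07]=0xdc, mem[0x05]=0x9d, mem[0x0b]=0xeb

MEM[0x14,0x0a,0x07,0x05,0x0b] = 9d e2 dc 9d eb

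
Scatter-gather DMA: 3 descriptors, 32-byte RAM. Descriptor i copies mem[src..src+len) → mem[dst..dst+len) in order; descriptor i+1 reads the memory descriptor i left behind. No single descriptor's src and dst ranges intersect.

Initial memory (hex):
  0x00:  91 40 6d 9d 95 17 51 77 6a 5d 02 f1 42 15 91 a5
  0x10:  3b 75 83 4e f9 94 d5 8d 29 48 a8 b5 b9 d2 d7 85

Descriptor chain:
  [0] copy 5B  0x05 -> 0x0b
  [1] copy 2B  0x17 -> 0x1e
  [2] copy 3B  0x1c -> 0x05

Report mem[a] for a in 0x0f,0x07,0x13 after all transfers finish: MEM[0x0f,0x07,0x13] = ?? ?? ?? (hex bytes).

D0: mem[0x0b..0x0f] <- [17 51 77 6a 5d]
D1: mem[0x1e..0x1f] <- [8d 29]
D2: mem[0x05..0x07] <- [b9 d2 8d]
query mem[0x0f]=0x5d, mem[0x07]=0x8d, mem[0x13]=0x4e

MEM[0x0f,0x07,0x13] = 5d 8d 4e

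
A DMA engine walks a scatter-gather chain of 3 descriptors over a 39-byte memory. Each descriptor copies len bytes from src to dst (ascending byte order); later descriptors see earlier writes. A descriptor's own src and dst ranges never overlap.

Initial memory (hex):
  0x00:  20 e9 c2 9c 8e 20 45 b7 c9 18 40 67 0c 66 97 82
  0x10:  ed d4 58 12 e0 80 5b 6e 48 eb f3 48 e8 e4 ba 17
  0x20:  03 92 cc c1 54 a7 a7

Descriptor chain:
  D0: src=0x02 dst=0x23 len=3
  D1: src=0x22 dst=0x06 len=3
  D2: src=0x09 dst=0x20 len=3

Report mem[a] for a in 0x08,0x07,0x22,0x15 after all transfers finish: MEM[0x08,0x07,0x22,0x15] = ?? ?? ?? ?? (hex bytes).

MEM[0x08,0x07,0x22,0x15] = 9c c2 67 80

#0 dst[0x23+3] := {0xc2,0x9c,0x8e}
#1 dst[0x06+3] := {0xcc,0xc2,0x9c}
#2 dst[0x20+3] := {0x18,0x40,0x67}
query mem[0x08]=0x9c, mem[0x07]=0xc2, mem[0x22]=0x67, mem[0x15]=0x80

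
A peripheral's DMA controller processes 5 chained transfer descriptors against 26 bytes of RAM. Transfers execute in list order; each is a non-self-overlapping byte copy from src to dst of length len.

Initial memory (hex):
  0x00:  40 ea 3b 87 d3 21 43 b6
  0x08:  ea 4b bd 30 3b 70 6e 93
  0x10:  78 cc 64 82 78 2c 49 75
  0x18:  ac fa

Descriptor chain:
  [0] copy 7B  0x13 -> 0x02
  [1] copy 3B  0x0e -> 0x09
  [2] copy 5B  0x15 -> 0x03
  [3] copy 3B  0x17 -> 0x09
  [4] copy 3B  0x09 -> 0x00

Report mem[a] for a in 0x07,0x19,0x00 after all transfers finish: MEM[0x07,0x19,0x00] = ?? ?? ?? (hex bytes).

#0 dst[0x02+7] := {0x82,0x78,0x2c,0x49,0x75,0xac,0xfa}
#1 dst[0x09+3] := {0x6e,0x93,0x78}
#2 dst[0x03+5] := {0x2c,0x49,0x75,0xac,0xfa}
#3 dst[0x09+3] := {0x75,0xac,0xfa}
#4 dst[0x00+3] := {0x75,0xac,0xfa}
query mem[0x07]=0xfa, mem[0x19]=0xfa, mem[0x00]=0x75

MEM[0x07,0x19,0x00] = fa fa 75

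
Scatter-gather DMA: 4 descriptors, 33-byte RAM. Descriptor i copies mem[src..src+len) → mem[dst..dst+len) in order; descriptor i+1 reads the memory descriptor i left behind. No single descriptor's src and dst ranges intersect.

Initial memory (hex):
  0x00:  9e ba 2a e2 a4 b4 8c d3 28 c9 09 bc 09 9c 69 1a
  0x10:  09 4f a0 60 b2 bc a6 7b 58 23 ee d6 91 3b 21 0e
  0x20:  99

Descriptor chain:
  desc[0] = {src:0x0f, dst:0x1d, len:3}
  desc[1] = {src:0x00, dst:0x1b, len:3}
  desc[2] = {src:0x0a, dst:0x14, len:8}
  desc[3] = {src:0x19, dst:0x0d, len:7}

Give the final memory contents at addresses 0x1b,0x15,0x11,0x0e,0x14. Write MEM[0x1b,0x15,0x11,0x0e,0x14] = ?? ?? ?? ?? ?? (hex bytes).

MEM[0x1b,0x15,0x11,0x0e,0x14] = 4f bc 2a 09 09

D0: mem[0x1d..0x1f] <- [1a 09 4f]
D1: mem[0x1b..0x1d] <- [9e ba 2a]
D2: mem[0x14..0x1b] <- [09 bc 09 9c 69 1a 09 4f]
D3: mem[0x0d..0x13] <- [1a 09 4f ba 2a 09 4f]
query mem[0x1b]=0x4f, mem[0x15]=0xbc, mem[0x11]=0x2a, mem[0x0e]=0x09, mem[0x14]=0x09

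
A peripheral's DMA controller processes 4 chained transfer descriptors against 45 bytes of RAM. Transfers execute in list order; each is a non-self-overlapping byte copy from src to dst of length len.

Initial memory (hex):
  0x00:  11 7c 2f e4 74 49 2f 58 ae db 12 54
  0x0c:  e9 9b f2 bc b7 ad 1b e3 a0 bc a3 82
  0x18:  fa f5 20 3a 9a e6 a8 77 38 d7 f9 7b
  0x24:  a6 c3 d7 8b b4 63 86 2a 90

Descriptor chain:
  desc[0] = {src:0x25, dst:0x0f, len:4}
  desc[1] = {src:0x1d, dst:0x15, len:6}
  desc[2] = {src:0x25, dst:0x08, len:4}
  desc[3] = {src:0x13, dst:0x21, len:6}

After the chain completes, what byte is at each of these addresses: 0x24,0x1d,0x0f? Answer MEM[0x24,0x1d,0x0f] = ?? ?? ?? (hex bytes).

MEM[0x24,0x1d,0x0f] = a8 e6 c3

#0 dst[0x0f+4] := {0xc3,0xd7,0x8b,0xb4}
#1 dst[0x15+6] := {0xe6,0xa8,0x77,0x38,0xd7,0xf9}
#2 dst[0x08+4] := {0xc3,0xd7,0x8b,0xb4}
#3 dst[0x21+6] := {0xe3,0xa0,0xe6,0xa8,0x77,0x38}
query mem[0x24]=0xa8, mem[0x1d]=0xe6, mem[0x0f]=0xc3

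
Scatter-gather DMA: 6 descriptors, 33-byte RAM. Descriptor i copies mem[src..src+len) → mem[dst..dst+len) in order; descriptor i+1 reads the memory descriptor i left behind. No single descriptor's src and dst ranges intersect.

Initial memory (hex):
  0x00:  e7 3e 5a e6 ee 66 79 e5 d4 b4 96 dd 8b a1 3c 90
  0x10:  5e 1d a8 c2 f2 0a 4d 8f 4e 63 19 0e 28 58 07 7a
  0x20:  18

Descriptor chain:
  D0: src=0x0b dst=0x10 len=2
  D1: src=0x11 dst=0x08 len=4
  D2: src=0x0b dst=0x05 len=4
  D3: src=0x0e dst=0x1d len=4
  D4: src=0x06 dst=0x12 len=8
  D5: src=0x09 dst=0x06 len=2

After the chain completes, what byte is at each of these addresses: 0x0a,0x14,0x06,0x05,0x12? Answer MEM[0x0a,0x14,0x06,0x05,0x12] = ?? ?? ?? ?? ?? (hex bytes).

  after D0: wrote 2B at 0x10 = dd8b
  after D1: wrote 4B at 0x08 = 8ba8c2f2
  after D2: wrote 4B at 0x05 = f28ba13c
  after D3: wrote 4B at 0x1d = 3c90dd8b
  after D4: wrote 8B at 0x12 = 8ba13ca8c2f28ba1
  after D5: wrote 2B at 0x06 = a8c2
query mem[0x0a]=0xc2, mem[0x14]=0x3c, mem[0x06]=0xa8, mem[0x05]=0xf2, mem[0x12]=0x8b

MEM[0x0a,0x14,0x06,0x05,0x12] = c2 3c a8 f2 8b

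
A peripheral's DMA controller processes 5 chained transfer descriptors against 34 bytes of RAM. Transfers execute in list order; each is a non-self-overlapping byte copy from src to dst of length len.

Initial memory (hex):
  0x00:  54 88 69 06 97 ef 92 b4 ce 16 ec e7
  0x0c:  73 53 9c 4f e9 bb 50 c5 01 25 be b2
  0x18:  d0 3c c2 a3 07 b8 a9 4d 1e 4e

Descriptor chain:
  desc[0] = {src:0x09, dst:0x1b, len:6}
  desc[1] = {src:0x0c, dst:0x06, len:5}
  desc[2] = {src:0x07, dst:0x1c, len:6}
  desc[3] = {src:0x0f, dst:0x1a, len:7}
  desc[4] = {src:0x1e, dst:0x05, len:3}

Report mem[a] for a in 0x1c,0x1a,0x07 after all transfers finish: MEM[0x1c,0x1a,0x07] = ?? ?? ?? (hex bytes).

MEM[0x1c,0x1a,0x07] = bb 4f 25

#0 dst[0x1b+6] := {0x16,0xec,0xe7,0x73,0x53,0x9c}
#1 dst[0x06+5] := {0x73,0x53,0x9c,0x4f,0xe9}
#2 dst[0x1c+6] := {0x53,0x9c,0x4f,0xe9,0xe7,0x73}
#3 dst[0x1a+7] := {0x4f,0xe9,0xbb,0x50,0xc5,0x01,0x25}
#4 dst[0x05+3] := {0xc5,0x01,0x25}
query mem[0x1c]=0xbb, mem[0x1a]=0x4f, mem[0x07]=0x25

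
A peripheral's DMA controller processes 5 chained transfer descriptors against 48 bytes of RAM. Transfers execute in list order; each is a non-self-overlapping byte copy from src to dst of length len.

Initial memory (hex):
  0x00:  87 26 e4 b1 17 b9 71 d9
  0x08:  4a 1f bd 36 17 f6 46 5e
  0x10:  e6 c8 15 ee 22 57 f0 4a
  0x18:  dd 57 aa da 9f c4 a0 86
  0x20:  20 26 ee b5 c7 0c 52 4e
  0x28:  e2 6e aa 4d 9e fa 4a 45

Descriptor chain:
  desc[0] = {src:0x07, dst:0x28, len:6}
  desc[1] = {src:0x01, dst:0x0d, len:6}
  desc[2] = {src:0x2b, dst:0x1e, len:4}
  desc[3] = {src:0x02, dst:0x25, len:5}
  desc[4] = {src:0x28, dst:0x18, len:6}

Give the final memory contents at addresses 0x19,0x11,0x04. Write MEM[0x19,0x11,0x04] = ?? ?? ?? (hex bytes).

[0] 0x07->0x28 len=6 : d9 4a 1f bd 36 17
[1] 0x01->0x0d len=6 : 26 e4 b1 17 b9 71
[2] 0x2b->0x1e len=4 : bd 36 17 4a
[3] 0x02->0x25 len=5 : e4 b1 17 b9 71
[4] 0x28->0x18 len=6 : b9 71 1f bd 36 17
query mem[0x19]=0x71, mem[0x11]=0xb9, mem[0x04]=0x17

MEM[0x19,0x11,0x04] = 71 b9 17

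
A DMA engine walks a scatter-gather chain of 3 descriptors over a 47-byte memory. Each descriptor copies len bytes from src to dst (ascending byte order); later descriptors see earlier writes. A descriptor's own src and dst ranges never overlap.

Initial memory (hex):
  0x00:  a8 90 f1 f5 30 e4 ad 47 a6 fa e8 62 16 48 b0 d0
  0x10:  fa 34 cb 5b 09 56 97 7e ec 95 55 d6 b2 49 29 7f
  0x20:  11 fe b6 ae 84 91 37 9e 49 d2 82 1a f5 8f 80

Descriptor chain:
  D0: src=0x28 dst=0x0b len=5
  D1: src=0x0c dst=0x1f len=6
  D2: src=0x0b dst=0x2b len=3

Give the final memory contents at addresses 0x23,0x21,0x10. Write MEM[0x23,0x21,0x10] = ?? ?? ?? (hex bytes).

#0 dst[0x0b+5] := {0x49,0xd2,0x82,0x1a,0xf5}
#1 dst[0x1f+6] := {0xd2,0x82,0x1a,0xf5,0xfa,0x34}
#2 dst[0x2b+3] := {0x49,0xd2,0x82}
query mem[0x23]=0xfa, mem[0x21]=0x1a, mem[0x10]=0xfa

MEM[0x23,0x21,0x10] = fa 1a fa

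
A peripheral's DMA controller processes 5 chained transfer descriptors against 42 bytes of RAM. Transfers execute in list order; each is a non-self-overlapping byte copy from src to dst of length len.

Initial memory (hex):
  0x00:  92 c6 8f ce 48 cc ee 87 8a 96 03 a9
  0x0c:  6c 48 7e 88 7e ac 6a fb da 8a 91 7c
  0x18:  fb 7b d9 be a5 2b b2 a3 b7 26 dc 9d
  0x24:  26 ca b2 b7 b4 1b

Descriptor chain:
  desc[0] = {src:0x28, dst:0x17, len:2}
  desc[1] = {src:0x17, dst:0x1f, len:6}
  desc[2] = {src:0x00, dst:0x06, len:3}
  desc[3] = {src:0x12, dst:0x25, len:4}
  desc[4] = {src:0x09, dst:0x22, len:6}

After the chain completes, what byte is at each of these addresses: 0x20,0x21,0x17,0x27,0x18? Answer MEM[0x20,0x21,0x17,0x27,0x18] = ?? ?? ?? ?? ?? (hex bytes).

  after D0: wrote 2B at 0x17 = b41b
  after D1: wrote 6B at 0x1f = b41b7bd9bea5
  after D2: wrote 3B at 0x06 = 92c68f
  after D3: wrote 4B at 0x25 = 6afbda8a
  after D4: wrote 6B at 0x22 = 9603a96c487e
query mem[0x20]=0x1b, mem[0x21]=0x7b, mem[0x17]=0xb4, mem[0x27]=0x7e, mem[0x18]=0x1b

MEM[0x20,0x21,0x17,0x27,0x18] = 1b 7b b4 7e 1b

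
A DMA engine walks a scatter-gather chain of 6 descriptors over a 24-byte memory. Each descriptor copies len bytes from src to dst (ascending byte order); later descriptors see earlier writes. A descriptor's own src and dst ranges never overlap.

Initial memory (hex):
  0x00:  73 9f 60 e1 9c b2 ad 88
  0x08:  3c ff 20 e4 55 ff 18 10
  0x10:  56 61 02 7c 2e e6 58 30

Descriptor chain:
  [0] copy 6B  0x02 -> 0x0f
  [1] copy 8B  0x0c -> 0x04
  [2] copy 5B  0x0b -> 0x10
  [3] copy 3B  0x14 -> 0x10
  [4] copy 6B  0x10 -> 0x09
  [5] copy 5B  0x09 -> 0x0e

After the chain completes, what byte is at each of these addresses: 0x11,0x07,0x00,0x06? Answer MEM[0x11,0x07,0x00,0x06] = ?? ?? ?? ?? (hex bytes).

MEM[0x11,0x07,0x00,0x06] = 18 60 73 18

[0] 0x02->0x0f len=6 : 60 e1 9c b2 ad 88
[1] 0x0c->0x04 len=8 : 55 ff 18 60 e1 9c b2 ad
[2] 0x0b->0x10 len=5 : ad 55 ff 18 60
[3] 0x14->0x10 len=3 : 60 e6 58
[4] 0x10->0x09 len=6 : 60 e6 58 18 60 e6
[5] 0x09->0x0e len=5 : 60 e6 58 18 60
query mem[0x11]=0x18, mem[0x07]=0x60, mem[0x00]=0x73, mem[0x06]=0x18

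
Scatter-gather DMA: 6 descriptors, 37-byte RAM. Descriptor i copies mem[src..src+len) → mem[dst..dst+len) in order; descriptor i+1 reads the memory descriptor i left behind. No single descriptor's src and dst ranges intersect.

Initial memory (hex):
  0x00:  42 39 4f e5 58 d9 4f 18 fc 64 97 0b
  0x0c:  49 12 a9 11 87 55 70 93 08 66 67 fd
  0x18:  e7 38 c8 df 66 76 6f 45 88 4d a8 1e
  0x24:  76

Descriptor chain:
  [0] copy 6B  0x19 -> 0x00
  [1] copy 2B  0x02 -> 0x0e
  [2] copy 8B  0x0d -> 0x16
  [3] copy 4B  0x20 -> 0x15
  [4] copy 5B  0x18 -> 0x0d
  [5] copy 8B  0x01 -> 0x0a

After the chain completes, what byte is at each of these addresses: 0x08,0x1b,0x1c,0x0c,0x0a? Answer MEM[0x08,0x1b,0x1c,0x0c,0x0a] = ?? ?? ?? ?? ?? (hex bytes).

MEM[0x08,0x1b,0x1c,0x0c,0x0a] = fc 70 93 66 c8

[0] 0x19->0x00 len=6 : 38 c8 df 66 76 6f
[1] 0x02->0x0e len=2 : df 66
[2] 0x0d->0x16 len=8 : 12 df 66 87 55 70 93 08
[3] 0x20->0x15 len=4 : 88 4d a8 1e
[4] 0x18->0x0d len=5 : 1e 87 55 70 93
[5] 0x01->0x0a len=8 : c8 df 66 76 6f 4f 18 fc
query mem[0x08]=0xfc, mem[0x1b]=0x70, mem[0x1c]=0x93, mem[0x0c]=0x66, mem[0x0a]=0xc8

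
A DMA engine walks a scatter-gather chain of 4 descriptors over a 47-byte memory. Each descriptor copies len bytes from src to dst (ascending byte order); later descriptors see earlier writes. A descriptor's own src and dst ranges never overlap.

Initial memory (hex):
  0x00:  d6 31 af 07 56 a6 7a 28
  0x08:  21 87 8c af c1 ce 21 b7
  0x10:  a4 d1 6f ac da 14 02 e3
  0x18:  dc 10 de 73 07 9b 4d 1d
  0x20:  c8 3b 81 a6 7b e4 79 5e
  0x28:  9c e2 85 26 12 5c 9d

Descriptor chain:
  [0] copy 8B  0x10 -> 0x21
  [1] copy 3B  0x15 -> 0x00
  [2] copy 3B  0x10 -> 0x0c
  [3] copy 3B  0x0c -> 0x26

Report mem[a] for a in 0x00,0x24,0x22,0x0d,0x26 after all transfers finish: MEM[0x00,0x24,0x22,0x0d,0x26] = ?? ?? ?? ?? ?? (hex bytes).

[0] 0x10->0x21 len=8 : a4 d1 6f ac da 14 02 e3
[1] 0x15->0x00 len=3 : 14 02 e3
[2] 0x10->0x0c len=3 : a4 d1 6f
[3] 0x0c->0x26 len=3 : a4 d1 6f
query mem[0x00]=0x14, mem[0x24]=0xac, mem[0x22]=0xd1, mem[0x0d]=0xd1, mem[0x26]=0xa4

MEM[0x00,0x24,0x22,0x0d,0x26] = 14 ac d1 d1 a4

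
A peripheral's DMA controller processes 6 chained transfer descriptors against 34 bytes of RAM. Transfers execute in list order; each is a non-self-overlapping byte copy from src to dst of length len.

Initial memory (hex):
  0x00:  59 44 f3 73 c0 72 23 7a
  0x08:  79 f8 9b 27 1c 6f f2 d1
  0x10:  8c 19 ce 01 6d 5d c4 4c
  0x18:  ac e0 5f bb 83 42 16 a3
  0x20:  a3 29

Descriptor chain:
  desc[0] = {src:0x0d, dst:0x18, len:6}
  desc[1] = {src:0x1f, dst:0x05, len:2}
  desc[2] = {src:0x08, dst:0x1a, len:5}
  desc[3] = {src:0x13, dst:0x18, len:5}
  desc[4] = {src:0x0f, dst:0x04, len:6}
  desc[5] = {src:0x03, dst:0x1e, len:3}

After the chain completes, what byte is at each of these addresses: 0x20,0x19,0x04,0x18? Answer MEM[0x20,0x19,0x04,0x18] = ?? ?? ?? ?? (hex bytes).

MEM[0x20,0x19,0x04,0x18] = 8c 6d d1 01

  after D0: wrote 6B at 0x18 = 6ff2d18c19ce
  after D1: wrote 2B at 0x05 = a3a3
  after D2: wrote 5B at 0x1a = 79f89b271c
  after D3: wrote 5B at 0x18 = 016d5dc44c
  after D4: wrote 6B at 0x04 = d18c19ce016d
  after D5: wrote 3B at 0x1e = 73d18c
query mem[0x20]=0x8c, mem[0x19]=0x6d, mem[0x04]=0xd1, mem[0x18]=0x01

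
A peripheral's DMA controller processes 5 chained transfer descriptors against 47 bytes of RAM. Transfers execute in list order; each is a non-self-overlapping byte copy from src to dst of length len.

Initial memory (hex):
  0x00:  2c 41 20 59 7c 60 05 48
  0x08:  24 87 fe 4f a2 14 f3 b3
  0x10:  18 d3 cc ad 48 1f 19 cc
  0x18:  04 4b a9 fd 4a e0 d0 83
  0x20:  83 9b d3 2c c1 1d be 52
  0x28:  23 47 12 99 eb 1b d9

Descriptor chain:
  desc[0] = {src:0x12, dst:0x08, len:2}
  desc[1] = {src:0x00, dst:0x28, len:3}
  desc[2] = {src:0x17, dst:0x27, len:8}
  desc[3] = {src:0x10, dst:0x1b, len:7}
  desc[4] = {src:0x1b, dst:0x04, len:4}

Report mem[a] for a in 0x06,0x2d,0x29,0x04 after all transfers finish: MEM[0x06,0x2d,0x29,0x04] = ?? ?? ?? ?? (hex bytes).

[0] 0x12->0x08 len=2 : cc ad
[1] 0x00->0x28 len=3 : 2c 41 20
[2] 0x17->0x27 len=8 : cc 04 4b a9 fd 4a e0 d0
[3] 0x10->0x1b len=7 : 18 d3 cc ad 48 1f 19
[4] 0x1b->0x04 len=4 : 18 d3 cc ad
query mem[0x06]=0xcc, mem[0x2d]=0xe0, mem[0x29]=0x4b, mem[0x04]=0x18

MEM[0x06,0x2d,0x29,0x04] = cc e0 4b 18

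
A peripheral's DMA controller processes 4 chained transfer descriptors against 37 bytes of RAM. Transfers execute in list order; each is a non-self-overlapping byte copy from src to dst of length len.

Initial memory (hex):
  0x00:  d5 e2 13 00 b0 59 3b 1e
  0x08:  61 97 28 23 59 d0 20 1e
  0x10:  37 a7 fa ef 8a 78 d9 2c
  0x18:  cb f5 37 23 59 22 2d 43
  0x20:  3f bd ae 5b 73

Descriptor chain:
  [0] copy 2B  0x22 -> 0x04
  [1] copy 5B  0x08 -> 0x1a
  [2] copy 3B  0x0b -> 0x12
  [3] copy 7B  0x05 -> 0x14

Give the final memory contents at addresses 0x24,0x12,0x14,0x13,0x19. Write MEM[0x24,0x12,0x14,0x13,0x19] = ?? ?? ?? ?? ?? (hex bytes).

D0: mem[0x04..0x05] <- [ae 5b]
D1: mem[0x1a..0x1e] <- [61 97 28 23 59]
D2: mem[0x12..0x14] <- [23 59 d0]
D3: mem[0x14..0x1a] <- [5b 3b 1e 61 97 28 23]
query mem[0x24]=0x73, mem[0x12]=0x23, mem[0x14]=0x5b, mem[0x13]=0x59, mem[0x19]=0x28

MEM[0x24,0x12,0x14,0x13,0x19] = 73 23 5b 59 28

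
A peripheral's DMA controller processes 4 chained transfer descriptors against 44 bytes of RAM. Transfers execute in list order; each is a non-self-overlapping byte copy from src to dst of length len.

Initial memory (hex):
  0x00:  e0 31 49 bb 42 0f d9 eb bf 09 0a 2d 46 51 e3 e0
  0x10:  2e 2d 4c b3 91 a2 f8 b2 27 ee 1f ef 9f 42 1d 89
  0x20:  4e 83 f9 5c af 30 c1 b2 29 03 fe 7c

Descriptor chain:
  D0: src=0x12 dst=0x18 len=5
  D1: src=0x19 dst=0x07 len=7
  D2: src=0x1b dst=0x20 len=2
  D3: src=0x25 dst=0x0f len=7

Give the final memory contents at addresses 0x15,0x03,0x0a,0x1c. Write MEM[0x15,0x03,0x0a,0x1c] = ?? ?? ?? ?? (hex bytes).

#0 dst[0x18+5] := {0x4c,0xb3,0x91,0xa2,0xf8}
#1 dst[0x07+7] := {0xb3,0x91,0xa2,0xf8,0x42,0x1d,0x89}
#2 dst[0x20+2] := {0xa2,0xf8}
#3 dst[0x0f+7] := {0x30,0xc1,0xb2,0x29,0x03,0xfe,0x7c}
query mem[0x15]=0x7c, mem[0x03]=0xbb, mem[0x0a]=0xf8, mem[0x1c]=0xf8

MEM[0x15,0x03,0x0a,0x1c] = 7c bb f8 f8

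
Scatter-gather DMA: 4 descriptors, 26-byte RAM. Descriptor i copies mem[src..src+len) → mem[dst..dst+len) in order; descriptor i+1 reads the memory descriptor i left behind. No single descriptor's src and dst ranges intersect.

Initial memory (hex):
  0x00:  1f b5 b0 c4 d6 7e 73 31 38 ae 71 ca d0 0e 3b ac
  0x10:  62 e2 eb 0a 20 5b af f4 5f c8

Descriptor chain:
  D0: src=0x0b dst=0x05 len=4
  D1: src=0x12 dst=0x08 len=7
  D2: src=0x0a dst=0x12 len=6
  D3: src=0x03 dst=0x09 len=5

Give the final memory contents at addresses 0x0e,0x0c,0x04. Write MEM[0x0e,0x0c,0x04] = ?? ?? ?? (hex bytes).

MEM[0x0e,0x0c,0x04] = 5f d0 d6

D0: mem[0x05..0x08] <- [ca d0 0e 3b]
D1: mem[0x08..0x0e] <- [eb 0a 20 5b af f4 5f]
D2: mem[0x12..0x17] <- [20 5b af f4 5f ac]
D3: mem[0x09..0x0d] <- [c4 d6 ca d0 0e]
query mem[0x0e]=0x5f, mem[0x0c]=0xd0, mem[0x04]=0xd6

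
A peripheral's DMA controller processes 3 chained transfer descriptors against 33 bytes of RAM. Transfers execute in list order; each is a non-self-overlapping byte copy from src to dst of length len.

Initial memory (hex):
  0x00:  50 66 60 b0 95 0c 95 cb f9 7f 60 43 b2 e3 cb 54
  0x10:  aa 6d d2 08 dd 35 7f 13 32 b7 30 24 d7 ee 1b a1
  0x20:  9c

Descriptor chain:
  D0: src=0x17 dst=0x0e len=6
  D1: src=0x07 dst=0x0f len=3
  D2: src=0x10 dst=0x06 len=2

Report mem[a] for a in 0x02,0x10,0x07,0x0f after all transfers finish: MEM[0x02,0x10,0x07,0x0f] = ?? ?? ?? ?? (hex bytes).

MEM[0x02,0x10,0x07,0x0f] = 60 f9 7f cb

  after D0: wrote 6B at 0x0e = 1332b73024d7
  after D1: wrote 3B at 0x0f = cbf97f
  after D2: wrote 2B at 0x06 = f97f
query mem[0x02]=0x60, mem[0x10]=0xf9, mem[0x07]=0x7f, mem[0x0f]=0xcb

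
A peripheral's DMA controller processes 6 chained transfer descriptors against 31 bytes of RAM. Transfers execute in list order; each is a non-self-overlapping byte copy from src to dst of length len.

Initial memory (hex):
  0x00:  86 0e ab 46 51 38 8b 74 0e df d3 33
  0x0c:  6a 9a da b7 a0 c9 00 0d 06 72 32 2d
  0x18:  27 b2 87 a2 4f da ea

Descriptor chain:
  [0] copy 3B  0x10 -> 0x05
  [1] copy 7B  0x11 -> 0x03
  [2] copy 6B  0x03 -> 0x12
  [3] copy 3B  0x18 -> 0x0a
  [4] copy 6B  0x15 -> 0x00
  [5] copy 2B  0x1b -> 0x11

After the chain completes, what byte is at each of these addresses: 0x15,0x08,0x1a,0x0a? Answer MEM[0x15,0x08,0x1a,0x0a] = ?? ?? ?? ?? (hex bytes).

MEM[0x15,0x08,0x1a,0x0a] = 06 32 87 27

  after D0: wrote 3B at 0x05 = a0c900
  after D1: wrote 7B at 0x03 = c9000d0672322d
  after D2: wrote 6B at 0x12 = c9000d067232
  after D3: wrote 3B at 0x0a = 27b287
  after D4: wrote 6B at 0x00 = 06723227b287
  after D5: wrote 2B at 0x11 = a24f
query mem[0x15]=0x06, mem[0x08]=0x32, mem[0x1a]=0x87, mem[0x0a]=0x27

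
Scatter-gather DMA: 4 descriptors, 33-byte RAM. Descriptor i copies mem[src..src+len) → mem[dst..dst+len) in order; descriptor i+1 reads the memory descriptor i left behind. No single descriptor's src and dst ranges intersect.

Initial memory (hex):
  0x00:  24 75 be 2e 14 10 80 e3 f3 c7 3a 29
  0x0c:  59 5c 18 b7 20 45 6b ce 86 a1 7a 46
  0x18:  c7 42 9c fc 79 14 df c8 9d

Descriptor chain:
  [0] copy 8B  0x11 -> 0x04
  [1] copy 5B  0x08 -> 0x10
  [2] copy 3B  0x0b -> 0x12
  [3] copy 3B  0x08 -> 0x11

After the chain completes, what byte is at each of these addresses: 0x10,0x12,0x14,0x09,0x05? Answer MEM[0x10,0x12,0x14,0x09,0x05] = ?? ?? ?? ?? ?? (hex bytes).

#0 dst[0x04+8] := {0x45,0x6b,0xce,0x86,0xa1,0x7a,0x46,0xc7}
#1 dst[0x10+5] := {0xa1,0x7a,0x46,0xc7,0x59}
#2 dst[0x12+3] := {0xc7,0x59,0x5c}
#3 dst[0x11+3] := {0xa1,0x7a,0x46}
query mem[0x10]=0xa1, mem[0x12]=0x7a, mem[0x14]=0x5c, mem[0x09]=0x7a, mem[0x05]=0x6b

MEM[0x10,0x12,0x14,0x09,0x05] = a1 7a 5c 7a 6b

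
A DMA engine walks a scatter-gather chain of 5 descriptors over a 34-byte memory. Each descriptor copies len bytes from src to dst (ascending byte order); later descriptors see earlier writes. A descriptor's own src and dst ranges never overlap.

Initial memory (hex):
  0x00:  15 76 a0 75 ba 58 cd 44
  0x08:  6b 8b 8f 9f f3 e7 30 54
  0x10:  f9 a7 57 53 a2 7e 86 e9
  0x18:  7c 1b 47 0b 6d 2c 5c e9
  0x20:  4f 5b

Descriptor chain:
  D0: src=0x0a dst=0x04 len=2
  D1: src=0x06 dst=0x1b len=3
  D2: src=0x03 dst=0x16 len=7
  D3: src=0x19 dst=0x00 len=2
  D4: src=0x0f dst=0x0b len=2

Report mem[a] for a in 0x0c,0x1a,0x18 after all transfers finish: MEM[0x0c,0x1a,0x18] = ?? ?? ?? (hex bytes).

MEM[0x0c,0x1a,0x18] = f9 44 9f

#0 dst[0x04+2] := {0x8f,0x9f}
#1 dst[0x1b+3] := {0xcd,0x44,0x6b}
#2 dst[0x16+7] := {0x75,0x8f,0x9f,0xcd,0x44,0x6b,0x8b}
#3 dst[0x00+2] := {0xcd,0x44}
#4 dst[0x0b+2] := {0x54,0xf9}
query mem[0x0c]=0xf9, mem[0x1a]=0x44, mem[0x18]=0x9f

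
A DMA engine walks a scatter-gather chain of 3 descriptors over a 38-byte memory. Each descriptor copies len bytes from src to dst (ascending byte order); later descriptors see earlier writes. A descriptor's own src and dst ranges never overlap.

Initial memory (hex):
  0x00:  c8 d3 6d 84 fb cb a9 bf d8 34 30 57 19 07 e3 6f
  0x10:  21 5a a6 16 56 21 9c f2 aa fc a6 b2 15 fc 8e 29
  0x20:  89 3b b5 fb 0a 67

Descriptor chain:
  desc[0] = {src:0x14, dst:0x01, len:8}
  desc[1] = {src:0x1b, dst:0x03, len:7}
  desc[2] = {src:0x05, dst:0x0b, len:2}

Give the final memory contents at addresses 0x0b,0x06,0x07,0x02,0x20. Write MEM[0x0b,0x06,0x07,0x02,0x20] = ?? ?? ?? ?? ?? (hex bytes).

#0 dst[0x01+8] := {0x56,0x21,0x9c,0xf2,0xaa,0xfc,0xa6,0xb2}
#1 dst[0x03+7] := {0xb2,0x15,0xfc,0x8e,0x29,0x89,0x3b}
#2 dst[0x0b+2] := {0xfc,0x8e}
query mem[0x0b]=0xfc, mem[0x06]=0x8e, mem[0x07]=0x29, mem[0x02]=0x21, mem[0x20]=0x89

MEM[0x0b,0x06,0x07,0x02,0x20] = fc 8e 29 21 89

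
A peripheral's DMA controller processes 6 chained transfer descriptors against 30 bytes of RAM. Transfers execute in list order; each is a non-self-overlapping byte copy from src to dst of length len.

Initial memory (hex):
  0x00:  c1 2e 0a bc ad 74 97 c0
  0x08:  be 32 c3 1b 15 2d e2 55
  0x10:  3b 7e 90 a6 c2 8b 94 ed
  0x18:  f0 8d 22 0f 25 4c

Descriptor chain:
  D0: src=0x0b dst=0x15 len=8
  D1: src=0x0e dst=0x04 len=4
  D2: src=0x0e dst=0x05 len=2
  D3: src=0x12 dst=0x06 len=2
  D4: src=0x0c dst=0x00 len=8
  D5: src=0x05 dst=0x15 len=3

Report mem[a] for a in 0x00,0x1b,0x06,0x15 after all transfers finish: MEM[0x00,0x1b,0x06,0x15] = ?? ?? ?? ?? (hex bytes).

[0] 0x0b->0x15 len=8 : 1b 15 2d e2 55 3b 7e 90
[1] 0x0e->0x04 len=4 : e2 55 3b 7e
[2] 0x0e->0x05 len=2 : e2 55
[3] 0x12->0x06 len=2 : 90 a6
[4] 0x0c->0x00 len=8 : 15 2d e2 55 3b 7e 90 a6
[5] 0x05->0x15 len=3 : 7e 90 a6
query mem[0x00]=0x15, mem[0x1b]=0x7e, mem[0x06]=0x90, mem[0x15]=0x7e

MEM[0x00,0x1b,0x06,0x15] = 15 7e 90 7e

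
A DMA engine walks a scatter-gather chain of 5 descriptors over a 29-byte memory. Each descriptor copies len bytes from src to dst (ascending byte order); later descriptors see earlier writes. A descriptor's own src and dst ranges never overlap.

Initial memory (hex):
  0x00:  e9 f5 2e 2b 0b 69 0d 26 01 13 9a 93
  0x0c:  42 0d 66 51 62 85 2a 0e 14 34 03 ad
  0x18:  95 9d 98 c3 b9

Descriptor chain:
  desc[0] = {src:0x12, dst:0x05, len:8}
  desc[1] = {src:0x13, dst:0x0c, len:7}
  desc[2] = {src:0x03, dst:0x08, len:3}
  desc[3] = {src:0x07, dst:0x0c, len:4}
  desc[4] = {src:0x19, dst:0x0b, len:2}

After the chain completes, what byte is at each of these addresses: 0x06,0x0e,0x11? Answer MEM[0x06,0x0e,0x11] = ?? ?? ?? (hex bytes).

[0] 0x12->0x05 len=8 : 2a 0e 14 34 03 ad 95 9d
[1] 0x13->0x0c len=7 : 0e 14 34 03 ad 95 9d
[2] 0x03->0x08 len=3 : 2b 0b 2a
[3] 0x07->0x0c len=4 : 14 2b 0b 2a
[4] 0x19->0x0b len=2 : 9d 98
query mem[0x06]=0x0e, mem[0x0e]=0x0b, mem[0x11]=0x95

MEM[0x06,0x0e,0x11] = 0e 0b 95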